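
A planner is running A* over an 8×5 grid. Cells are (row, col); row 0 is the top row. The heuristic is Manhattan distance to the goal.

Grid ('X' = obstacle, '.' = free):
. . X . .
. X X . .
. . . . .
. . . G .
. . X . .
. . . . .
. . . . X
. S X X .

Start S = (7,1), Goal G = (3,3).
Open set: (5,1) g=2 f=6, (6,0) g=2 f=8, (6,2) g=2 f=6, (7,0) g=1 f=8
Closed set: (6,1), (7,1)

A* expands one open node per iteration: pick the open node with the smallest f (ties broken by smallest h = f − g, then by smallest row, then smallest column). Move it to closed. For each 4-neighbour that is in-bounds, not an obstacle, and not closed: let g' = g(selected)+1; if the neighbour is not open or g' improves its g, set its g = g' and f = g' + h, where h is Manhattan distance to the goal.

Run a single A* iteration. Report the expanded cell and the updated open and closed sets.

expanded=(5,1); open=[(4,1) g=3 f=6, (5,0) g=3 f=8, (5,2) g=3 f=6, (6,0) g=2 f=8, (6,2) g=2 f=6, (7,0) g=1 f=8]; closed=[(5,1), (6,1), (7,1)]

step 1: expand (5,1) (f=6, h=4) → closed; open now [(4,1) g=3 f=6, (5,0) g=3 f=8, (5,2) g=3 f=6, (6,0) g=2 f=8, (6,2) g=2 f=6, (7,0) g=1 f=8]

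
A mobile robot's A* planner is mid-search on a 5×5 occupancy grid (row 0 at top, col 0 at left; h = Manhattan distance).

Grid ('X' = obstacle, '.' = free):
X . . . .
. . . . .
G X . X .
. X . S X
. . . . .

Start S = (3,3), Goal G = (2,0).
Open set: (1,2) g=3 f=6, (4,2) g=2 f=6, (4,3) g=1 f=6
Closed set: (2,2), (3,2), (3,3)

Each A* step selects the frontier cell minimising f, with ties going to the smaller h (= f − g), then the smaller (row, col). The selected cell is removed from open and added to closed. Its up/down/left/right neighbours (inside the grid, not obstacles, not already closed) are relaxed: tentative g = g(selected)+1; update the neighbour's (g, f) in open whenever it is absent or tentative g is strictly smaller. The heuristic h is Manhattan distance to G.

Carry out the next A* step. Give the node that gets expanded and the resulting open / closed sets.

expanded=(1,2); open=[(0,2) g=4 f=8, (1,1) g=4 f=6, (1,3) g=4 f=8, (4,2) g=2 f=6, (4,3) g=1 f=6]; closed=[(1,2), (2,2), (3,2), (3,3)]

step 1: expand (1,2) (f=6, h=3) → closed; open now [(0,2) g=4 f=8, (1,1) g=4 f=6, (1,3) g=4 f=8, (4,2) g=2 f=6, (4,3) g=1 f=6]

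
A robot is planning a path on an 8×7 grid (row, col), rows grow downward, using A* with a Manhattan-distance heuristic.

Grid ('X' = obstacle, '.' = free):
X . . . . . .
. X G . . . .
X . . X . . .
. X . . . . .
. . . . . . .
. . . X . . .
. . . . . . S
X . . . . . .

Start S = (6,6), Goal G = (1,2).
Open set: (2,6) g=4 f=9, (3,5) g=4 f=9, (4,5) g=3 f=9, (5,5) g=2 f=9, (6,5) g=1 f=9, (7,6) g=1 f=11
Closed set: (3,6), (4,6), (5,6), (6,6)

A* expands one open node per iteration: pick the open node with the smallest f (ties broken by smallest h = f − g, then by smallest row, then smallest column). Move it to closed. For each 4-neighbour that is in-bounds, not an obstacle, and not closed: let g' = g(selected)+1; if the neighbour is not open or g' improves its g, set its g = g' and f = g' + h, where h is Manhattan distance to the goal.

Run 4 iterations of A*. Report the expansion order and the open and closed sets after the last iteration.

order=[(2,6) → (1,6) → (1,5) → (1,4)]; open=[(0,4) g=8 f=11, (0,5) g=7 f=11, (0,6) g=6 f=11, (1,3) g=8 f=9, (2,4) g=8 f=11, (2,5) g=5 f=9, (3,5) g=4 f=9, (4,5) g=3 f=9, (5,5) g=2 f=9, (6,5) g=1 f=9, (7,6) g=1 f=11]; closed=[(1,4), (1,5), (1,6), (2,6), (3,6), (4,6), (5,6), (6,6)]

step 1: expand (2,6) (f=9, h=5) → closed; open now [(1,6) g=5 f=9, (2,5) g=5 f=9, (3,5) g=4 f=9, (4,5) g=3 f=9, (5,5) g=2 f=9, (6,5) g=1 f=9, (7,6) g=1 f=11]
step 2: expand (1,6) (f=9, h=4) → closed; open now [(0,6) g=6 f=11, (1,5) g=6 f=9, (2,5) g=5 f=9, (3,5) g=4 f=9, (4,5) g=3 f=9, (5,5) g=2 f=9, (6,5) g=1 f=9, (7,6) g=1 f=11]
step 3: expand (1,5) (f=9, h=3) → closed; open now [(0,5) g=7 f=11, (0,6) g=6 f=11, (1,4) g=7 f=9, (2,5) g=5 f=9, (3,5) g=4 f=9, (4,5) g=3 f=9, (5,5) g=2 f=9, (6,5) g=1 f=9, (7,6) g=1 f=11]
step 4: expand (1,4) (f=9, h=2) → closed; open now [(0,4) g=8 f=11, (0,5) g=7 f=11, (0,6) g=6 f=11, (1,3) g=8 f=9, (2,4) g=8 f=11, (2,5) g=5 f=9, (3,5) g=4 f=9, (4,5) g=3 f=9, (5,5) g=2 f=9, (6,5) g=1 f=9, (7,6) g=1 f=11]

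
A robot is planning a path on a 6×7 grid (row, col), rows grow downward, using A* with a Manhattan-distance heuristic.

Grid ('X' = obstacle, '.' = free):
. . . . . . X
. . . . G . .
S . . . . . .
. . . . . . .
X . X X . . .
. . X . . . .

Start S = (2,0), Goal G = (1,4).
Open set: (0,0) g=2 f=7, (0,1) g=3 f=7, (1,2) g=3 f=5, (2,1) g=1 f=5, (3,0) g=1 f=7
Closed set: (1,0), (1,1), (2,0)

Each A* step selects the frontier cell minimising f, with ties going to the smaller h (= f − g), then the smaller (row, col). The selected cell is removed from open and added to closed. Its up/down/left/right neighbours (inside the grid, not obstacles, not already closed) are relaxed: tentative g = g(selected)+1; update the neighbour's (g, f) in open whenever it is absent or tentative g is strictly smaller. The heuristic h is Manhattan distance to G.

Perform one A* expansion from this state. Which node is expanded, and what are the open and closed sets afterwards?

step 1: expand (1,2) (f=5, h=2) → closed; open now [(0,0) g=2 f=7, (0,1) g=3 f=7, (0,2) g=4 f=7, (1,3) g=4 f=5, (2,1) g=1 f=5, (2,2) g=4 f=7, (3,0) g=1 f=7]

expanded=(1,2); open=[(0,0) g=2 f=7, (0,1) g=3 f=7, (0,2) g=4 f=7, (1,3) g=4 f=5, (2,1) g=1 f=5, (2,2) g=4 f=7, (3,0) g=1 f=7]; closed=[(1,0), (1,1), (1,2), (2,0)]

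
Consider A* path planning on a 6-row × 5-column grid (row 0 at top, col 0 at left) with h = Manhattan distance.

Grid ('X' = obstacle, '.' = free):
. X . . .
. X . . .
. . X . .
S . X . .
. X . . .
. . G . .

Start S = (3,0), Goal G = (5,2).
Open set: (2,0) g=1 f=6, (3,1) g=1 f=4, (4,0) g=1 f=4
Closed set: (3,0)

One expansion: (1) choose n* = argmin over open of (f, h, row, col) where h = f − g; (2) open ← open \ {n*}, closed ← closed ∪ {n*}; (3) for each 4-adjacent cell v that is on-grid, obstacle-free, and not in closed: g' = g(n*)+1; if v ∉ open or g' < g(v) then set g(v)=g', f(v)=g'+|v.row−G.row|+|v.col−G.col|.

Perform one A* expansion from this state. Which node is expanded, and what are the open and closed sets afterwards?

expanded=(3,1); open=[(2,0) g=1 f=6, (2,1) g=2 f=6, (4,0) g=1 f=4]; closed=[(3,0), (3,1)]

step 1: expand (3,1) (f=4, h=3) → closed; open now [(2,0) g=1 f=6, (2,1) g=2 f=6, (4,0) g=1 f=4]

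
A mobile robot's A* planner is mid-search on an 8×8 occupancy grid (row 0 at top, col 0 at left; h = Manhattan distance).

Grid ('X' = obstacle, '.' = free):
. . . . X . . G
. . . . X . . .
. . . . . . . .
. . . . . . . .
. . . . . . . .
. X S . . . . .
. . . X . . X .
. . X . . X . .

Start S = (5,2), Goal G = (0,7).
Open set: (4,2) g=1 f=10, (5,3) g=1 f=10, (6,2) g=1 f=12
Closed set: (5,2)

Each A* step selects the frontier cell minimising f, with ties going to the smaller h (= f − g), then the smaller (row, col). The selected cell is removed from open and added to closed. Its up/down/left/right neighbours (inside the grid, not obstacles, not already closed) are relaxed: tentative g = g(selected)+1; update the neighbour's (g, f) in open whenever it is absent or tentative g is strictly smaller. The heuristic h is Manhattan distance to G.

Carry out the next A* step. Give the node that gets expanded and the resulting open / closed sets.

expanded=(4,2); open=[(3,2) g=2 f=10, (4,1) g=2 f=12, (4,3) g=2 f=10, (5,3) g=1 f=10, (6,2) g=1 f=12]; closed=[(4,2), (5,2)]

step 1: expand (4,2) (f=10, h=9) → closed; open now [(3,2) g=2 f=10, (4,1) g=2 f=12, (4,3) g=2 f=10, (5,3) g=1 f=10, (6,2) g=1 f=12]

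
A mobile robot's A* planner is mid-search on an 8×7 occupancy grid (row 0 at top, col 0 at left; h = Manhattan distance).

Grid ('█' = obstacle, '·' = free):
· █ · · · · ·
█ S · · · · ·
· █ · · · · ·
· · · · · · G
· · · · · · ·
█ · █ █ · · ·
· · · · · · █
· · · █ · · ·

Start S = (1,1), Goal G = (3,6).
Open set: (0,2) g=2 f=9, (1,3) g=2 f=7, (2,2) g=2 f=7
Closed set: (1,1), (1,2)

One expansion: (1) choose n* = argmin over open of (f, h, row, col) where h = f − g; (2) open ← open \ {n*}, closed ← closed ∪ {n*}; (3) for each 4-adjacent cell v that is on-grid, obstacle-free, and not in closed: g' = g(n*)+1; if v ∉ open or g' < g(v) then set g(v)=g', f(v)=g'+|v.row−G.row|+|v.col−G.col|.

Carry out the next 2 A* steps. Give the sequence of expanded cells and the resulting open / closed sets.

step 1: expand (1,3) (f=7, h=5) → closed; open now [(0,2) g=2 f=9, (0,3) g=3 f=9, (1,4) g=3 f=7, (2,2) g=2 f=7, (2,3) g=3 f=7]
step 2: expand (1,4) (f=7, h=4) → closed; open now [(0,2) g=2 f=9, (0,3) g=3 f=9, (0,4) g=4 f=9, (1,5) g=4 f=7, (2,2) g=2 f=7, (2,3) g=3 f=7, (2,4) g=4 f=7]

order=[(1,3) → (1,4)]; open=[(0,2) g=2 f=9, (0,3) g=3 f=9, (0,4) g=4 f=9, (1,5) g=4 f=7, (2,2) g=2 f=7, (2,3) g=3 f=7, (2,4) g=4 f=7]; closed=[(1,1), (1,2), (1,3), (1,4)]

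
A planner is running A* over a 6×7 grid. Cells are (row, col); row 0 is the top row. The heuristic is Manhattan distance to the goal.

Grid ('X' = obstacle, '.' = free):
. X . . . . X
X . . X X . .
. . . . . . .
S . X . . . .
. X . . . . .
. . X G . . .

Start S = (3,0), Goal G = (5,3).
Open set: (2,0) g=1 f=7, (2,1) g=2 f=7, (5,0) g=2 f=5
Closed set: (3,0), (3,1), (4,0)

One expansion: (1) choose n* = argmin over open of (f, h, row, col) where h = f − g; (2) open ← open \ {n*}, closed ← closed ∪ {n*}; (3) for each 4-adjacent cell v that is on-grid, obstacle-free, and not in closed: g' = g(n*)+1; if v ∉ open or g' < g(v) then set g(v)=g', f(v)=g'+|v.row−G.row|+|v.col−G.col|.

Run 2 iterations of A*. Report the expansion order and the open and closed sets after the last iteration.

step 1: expand (5,0) (f=5, h=3) → closed; open now [(2,0) g=1 f=7, (2,1) g=2 f=7, (5,1) g=3 f=5]
step 2: expand (5,1) (f=5, h=2) → closed; open now [(2,0) g=1 f=7, (2,1) g=2 f=7]

order=[(5,0) → (5,1)]; open=[(2,0) g=1 f=7, (2,1) g=2 f=7]; closed=[(3,0), (3,1), (4,0), (5,0), (5,1)]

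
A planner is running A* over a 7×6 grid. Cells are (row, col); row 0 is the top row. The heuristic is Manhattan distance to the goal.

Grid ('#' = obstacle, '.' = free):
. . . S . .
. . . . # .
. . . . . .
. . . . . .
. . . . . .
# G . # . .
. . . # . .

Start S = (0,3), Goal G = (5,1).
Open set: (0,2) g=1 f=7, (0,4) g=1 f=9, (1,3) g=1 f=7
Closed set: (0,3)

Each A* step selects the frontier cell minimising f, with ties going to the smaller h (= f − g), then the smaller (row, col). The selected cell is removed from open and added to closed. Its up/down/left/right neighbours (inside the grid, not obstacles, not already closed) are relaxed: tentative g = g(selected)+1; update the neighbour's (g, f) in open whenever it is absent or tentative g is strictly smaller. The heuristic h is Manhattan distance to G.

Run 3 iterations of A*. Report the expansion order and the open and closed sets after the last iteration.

order=[(0,2) → (0,1) → (1,1)]; open=[(0,0) g=3 f=9, (0,4) g=1 f=9, (1,0) g=4 f=9, (1,2) g=2 f=7, (1,3) g=1 f=7, (2,1) g=4 f=7]; closed=[(0,1), (0,2), (0,3), (1,1)]

step 1: expand (0,2) (f=7, h=6) → closed; open now [(0,1) g=2 f=7, (0,4) g=1 f=9, (1,2) g=2 f=7, (1,3) g=1 f=7]
step 2: expand (0,1) (f=7, h=5) → closed; open now [(0,0) g=3 f=9, (0,4) g=1 f=9, (1,1) g=3 f=7, (1,2) g=2 f=7, (1,3) g=1 f=7]
step 3: expand (1,1) (f=7, h=4) → closed; open now [(0,0) g=3 f=9, (0,4) g=1 f=9, (1,0) g=4 f=9, (1,2) g=2 f=7, (1,3) g=1 f=7, (2,1) g=4 f=7]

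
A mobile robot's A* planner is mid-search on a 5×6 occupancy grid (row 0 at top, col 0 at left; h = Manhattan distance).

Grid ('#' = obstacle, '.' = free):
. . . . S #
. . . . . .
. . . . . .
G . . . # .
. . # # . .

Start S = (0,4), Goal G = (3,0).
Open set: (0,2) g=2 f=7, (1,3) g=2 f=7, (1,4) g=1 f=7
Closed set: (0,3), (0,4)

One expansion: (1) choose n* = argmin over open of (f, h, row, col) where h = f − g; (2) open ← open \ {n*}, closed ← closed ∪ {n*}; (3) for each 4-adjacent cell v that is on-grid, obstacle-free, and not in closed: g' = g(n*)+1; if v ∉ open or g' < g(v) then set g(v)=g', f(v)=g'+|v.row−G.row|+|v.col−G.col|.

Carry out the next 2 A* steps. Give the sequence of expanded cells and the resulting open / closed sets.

step 1: expand (0,2) (f=7, h=5) → closed; open now [(0,1) g=3 f=7, (1,2) g=3 f=7, (1,3) g=2 f=7, (1,4) g=1 f=7]
step 2: expand (0,1) (f=7, h=4) → closed; open now [(0,0) g=4 f=7, (1,1) g=4 f=7, (1,2) g=3 f=7, (1,3) g=2 f=7, (1,4) g=1 f=7]

order=[(0,2) → (0,1)]; open=[(0,0) g=4 f=7, (1,1) g=4 f=7, (1,2) g=3 f=7, (1,3) g=2 f=7, (1,4) g=1 f=7]; closed=[(0,1), (0,2), (0,3), (0,4)]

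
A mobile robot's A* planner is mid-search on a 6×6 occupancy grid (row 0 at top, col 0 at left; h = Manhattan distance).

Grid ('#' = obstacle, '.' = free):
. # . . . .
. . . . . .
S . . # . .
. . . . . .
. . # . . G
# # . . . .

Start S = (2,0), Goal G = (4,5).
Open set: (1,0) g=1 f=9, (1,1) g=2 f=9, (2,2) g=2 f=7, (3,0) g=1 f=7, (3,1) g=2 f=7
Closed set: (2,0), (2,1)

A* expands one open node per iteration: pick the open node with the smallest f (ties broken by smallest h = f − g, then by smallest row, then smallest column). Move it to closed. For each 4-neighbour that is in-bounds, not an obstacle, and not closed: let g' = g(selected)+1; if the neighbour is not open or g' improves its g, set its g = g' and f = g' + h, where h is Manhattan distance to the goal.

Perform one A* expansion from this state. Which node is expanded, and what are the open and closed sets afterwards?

expanded=(2,2); open=[(1,0) g=1 f=9, (1,1) g=2 f=9, (1,2) g=3 f=9, (3,0) g=1 f=7, (3,1) g=2 f=7, (3,2) g=3 f=7]; closed=[(2,0), (2,1), (2,2)]

step 1: expand (2,2) (f=7, h=5) → closed; open now [(1,0) g=1 f=9, (1,1) g=2 f=9, (1,2) g=3 f=9, (3,0) g=1 f=7, (3,1) g=2 f=7, (3,2) g=3 f=7]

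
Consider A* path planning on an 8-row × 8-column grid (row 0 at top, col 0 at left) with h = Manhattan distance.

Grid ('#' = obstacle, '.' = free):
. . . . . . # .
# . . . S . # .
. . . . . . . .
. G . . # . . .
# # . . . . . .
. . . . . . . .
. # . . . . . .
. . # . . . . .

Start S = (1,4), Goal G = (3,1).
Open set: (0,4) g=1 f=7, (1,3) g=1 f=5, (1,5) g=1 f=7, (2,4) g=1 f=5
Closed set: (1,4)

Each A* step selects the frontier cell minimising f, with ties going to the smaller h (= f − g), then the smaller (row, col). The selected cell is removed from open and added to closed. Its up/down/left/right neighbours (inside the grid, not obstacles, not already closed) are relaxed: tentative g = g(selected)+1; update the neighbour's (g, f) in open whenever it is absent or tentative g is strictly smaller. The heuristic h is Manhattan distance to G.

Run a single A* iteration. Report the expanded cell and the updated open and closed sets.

expanded=(1,3); open=[(0,3) g=2 f=7, (0,4) g=1 f=7, (1,2) g=2 f=5, (1,5) g=1 f=7, (2,3) g=2 f=5, (2,4) g=1 f=5]; closed=[(1,3), (1,4)]

step 1: expand (1,3) (f=5, h=4) → closed; open now [(0,3) g=2 f=7, (0,4) g=1 f=7, (1,2) g=2 f=5, (1,5) g=1 f=7, (2,3) g=2 f=5, (2,4) g=1 f=5]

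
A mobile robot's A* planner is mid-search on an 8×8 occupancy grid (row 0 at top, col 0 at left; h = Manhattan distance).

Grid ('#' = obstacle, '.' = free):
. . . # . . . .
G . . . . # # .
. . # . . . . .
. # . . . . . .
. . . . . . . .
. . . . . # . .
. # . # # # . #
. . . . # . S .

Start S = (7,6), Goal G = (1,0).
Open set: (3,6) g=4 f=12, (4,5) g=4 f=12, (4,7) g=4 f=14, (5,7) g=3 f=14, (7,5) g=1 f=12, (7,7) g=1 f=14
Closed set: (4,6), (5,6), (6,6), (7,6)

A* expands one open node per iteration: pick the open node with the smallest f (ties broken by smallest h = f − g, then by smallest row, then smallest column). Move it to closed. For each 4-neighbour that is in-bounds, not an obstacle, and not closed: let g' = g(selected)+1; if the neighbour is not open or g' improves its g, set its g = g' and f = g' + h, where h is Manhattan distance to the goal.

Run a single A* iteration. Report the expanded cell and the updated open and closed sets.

step 1: expand (3,6) (f=12, h=8) → closed; open now [(2,6) g=5 f=12, (3,5) g=5 f=12, (3,7) g=5 f=14, (4,5) g=4 f=12, (4,7) g=4 f=14, (5,7) g=3 f=14, (7,5) g=1 f=12, (7,7) g=1 f=14]

expanded=(3,6); open=[(2,6) g=5 f=12, (3,5) g=5 f=12, (3,7) g=5 f=14, (4,5) g=4 f=12, (4,7) g=4 f=14, (5,7) g=3 f=14, (7,5) g=1 f=12, (7,7) g=1 f=14]; closed=[(3,6), (4,6), (5,6), (6,6), (7,6)]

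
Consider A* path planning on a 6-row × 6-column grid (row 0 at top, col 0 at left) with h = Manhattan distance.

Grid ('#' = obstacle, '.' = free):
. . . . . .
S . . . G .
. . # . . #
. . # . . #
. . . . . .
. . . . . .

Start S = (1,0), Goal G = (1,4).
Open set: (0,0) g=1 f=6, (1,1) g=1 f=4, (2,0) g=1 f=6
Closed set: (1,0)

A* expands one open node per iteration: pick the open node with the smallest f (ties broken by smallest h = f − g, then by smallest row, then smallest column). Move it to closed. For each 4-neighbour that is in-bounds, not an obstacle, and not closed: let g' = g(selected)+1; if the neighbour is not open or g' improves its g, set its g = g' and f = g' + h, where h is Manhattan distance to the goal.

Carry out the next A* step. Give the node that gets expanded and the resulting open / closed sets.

step 1: expand (1,1) (f=4, h=3) → closed; open now [(0,0) g=1 f=6, (0,1) g=2 f=6, (1,2) g=2 f=4, (2,0) g=1 f=6, (2,1) g=2 f=6]

expanded=(1,1); open=[(0,0) g=1 f=6, (0,1) g=2 f=6, (1,2) g=2 f=4, (2,0) g=1 f=6, (2,1) g=2 f=6]; closed=[(1,0), (1,1)]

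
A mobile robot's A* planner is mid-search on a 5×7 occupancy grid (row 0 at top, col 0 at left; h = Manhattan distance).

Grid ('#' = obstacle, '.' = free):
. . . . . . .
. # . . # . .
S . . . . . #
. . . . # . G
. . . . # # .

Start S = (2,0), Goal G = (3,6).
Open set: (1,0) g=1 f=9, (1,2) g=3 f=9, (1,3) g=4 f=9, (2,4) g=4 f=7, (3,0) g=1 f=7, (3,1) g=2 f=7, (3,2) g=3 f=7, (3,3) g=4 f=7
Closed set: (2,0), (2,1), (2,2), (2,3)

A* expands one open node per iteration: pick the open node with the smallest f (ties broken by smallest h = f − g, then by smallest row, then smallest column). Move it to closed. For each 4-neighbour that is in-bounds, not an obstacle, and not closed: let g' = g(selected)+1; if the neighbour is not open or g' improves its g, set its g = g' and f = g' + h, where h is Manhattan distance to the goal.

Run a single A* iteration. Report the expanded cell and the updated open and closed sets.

step 1: expand (2,4) (f=7, h=3) → closed; open now [(1,0) g=1 f=9, (1,2) g=3 f=9, (1,3) g=4 f=9, (2,5) g=5 f=7, (3,0) g=1 f=7, (3,1) g=2 f=7, (3,2) g=3 f=7, (3,3) g=4 f=7]

expanded=(2,4); open=[(1,0) g=1 f=9, (1,2) g=3 f=9, (1,3) g=4 f=9, (2,5) g=5 f=7, (3,0) g=1 f=7, (3,1) g=2 f=7, (3,2) g=3 f=7, (3,3) g=4 f=7]; closed=[(2,0), (2,1), (2,2), (2,3), (2,4)]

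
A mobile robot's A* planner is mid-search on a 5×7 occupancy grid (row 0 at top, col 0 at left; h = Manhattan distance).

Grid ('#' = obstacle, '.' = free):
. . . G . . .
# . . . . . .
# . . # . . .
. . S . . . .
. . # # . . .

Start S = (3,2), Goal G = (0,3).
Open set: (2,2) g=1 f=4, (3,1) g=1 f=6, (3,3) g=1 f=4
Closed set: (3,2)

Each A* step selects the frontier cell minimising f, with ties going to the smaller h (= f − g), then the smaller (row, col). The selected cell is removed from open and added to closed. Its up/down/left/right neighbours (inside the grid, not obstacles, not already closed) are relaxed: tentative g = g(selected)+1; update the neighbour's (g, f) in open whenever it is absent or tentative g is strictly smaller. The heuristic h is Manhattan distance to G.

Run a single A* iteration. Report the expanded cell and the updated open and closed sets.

step 1: expand (2,2) (f=4, h=3) → closed; open now [(1,2) g=2 f=4, (2,1) g=2 f=6, (3,1) g=1 f=6, (3,3) g=1 f=4]

expanded=(2,2); open=[(1,2) g=2 f=4, (2,1) g=2 f=6, (3,1) g=1 f=6, (3,3) g=1 f=4]; closed=[(2,2), (3,2)]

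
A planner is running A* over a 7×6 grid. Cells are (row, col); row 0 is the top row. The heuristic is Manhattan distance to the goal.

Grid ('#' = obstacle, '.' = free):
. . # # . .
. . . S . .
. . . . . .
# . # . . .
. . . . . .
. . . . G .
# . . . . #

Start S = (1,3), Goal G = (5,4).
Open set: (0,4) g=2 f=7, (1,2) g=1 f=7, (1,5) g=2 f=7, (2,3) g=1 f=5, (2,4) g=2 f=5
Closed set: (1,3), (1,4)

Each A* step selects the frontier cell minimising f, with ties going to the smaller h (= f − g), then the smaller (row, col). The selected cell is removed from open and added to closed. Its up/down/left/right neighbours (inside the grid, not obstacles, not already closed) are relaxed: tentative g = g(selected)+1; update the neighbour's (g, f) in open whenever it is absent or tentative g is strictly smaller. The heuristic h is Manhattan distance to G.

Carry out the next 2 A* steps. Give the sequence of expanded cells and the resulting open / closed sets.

step 1: expand (2,4) (f=5, h=3) → closed; open now [(0,4) g=2 f=7, (1,2) g=1 f=7, (1,5) g=2 f=7, (2,3) g=1 f=5, (2,5) g=3 f=7, (3,4) g=3 f=5]
step 2: expand (3,4) (f=5, h=2) → closed; open now [(0,4) g=2 f=7, (1,2) g=1 f=7, (1,5) g=2 f=7, (2,3) g=1 f=5, (2,5) g=3 f=7, (3,3) g=4 f=7, (3,5) g=4 f=7, (4,4) g=4 f=5]

order=[(2,4) → (3,4)]; open=[(0,4) g=2 f=7, (1,2) g=1 f=7, (1,5) g=2 f=7, (2,3) g=1 f=5, (2,5) g=3 f=7, (3,3) g=4 f=7, (3,5) g=4 f=7, (4,4) g=4 f=5]; closed=[(1,3), (1,4), (2,4), (3,4)]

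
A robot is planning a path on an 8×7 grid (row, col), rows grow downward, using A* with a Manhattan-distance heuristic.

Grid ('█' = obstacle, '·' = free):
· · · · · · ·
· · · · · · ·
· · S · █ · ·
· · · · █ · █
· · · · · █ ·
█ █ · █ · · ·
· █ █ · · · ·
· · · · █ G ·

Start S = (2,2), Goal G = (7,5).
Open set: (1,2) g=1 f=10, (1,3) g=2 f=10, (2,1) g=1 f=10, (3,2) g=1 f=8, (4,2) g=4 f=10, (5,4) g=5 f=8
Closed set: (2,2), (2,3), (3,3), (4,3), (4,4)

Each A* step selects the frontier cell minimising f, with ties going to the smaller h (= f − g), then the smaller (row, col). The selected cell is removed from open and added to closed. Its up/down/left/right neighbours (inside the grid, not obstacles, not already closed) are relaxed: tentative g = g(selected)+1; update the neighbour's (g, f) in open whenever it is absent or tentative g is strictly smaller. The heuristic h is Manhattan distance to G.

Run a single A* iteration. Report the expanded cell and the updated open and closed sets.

step 1: expand (5,4) (f=8, h=3) → closed; open now [(1,2) g=1 f=10, (1,3) g=2 f=10, (2,1) g=1 f=10, (3,2) g=1 f=8, (4,2) g=4 f=10, (5,5) g=6 f=8, (6,4) g=6 f=8]

expanded=(5,4); open=[(1,2) g=1 f=10, (1,3) g=2 f=10, (2,1) g=1 f=10, (3,2) g=1 f=8, (4,2) g=4 f=10, (5,5) g=6 f=8, (6,4) g=6 f=8]; closed=[(2,2), (2,3), (3,3), (4,3), (4,4), (5,4)]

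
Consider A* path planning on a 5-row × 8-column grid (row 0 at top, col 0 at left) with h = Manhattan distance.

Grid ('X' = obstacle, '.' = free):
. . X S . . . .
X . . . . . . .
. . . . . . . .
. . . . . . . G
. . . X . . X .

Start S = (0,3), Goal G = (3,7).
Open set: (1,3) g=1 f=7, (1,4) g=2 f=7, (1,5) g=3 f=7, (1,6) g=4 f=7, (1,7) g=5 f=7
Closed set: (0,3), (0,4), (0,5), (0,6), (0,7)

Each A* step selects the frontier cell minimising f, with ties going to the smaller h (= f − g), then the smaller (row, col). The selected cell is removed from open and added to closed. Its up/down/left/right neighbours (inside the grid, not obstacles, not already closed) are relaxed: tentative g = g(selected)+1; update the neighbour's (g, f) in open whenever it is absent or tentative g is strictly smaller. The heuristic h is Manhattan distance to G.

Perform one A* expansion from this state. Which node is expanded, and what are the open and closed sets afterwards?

expanded=(1,7); open=[(1,3) g=1 f=7, (1,4) g=2 f=7, (1,5) g=3 f=7, (1,6) g=4 f=7, (2,7) g=6 f=7]; closed=[(0,3), (0,4), (0,5), (0,6), (0,7), (1,7)]

step 1: expand (1,7) (f=7, h=2) → closed; open now [(1,3) g=1 f=7, (1,4) g=2 f=7, (1,5) g=3 f=7, (1,6) g=4 f=7, (2,7) g=6 f=7]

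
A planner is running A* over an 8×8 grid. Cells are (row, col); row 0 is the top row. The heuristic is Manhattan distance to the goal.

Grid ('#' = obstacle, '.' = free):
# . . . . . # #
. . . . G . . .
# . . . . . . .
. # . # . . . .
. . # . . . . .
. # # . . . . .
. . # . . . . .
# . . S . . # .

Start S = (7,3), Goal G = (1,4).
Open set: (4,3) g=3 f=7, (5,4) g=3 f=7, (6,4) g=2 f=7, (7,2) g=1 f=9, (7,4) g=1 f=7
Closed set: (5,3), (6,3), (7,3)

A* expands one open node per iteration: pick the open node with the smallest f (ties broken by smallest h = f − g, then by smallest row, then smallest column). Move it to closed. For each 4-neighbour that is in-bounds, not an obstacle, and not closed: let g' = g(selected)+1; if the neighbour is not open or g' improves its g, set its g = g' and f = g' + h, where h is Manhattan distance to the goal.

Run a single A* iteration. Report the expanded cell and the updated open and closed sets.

step 1: expand (4,3) (f=7, h=4) → closed; open now [(4,4) g=4 f=7, (5,4) g=3 f=7, (6,4) g=2 f=7, (7,2) g=1 f=9, (7,4) g=1 f=7]

expanded=(4,3); open=[(4,4) g=4 f=7, (5,4) g=3 f=7, (6,4) g=2 f=7, (7,2) g=1 f=9, (7,4) g=1 f=7]; closed=[(4,3), (5,3), (6,3), (7,3)]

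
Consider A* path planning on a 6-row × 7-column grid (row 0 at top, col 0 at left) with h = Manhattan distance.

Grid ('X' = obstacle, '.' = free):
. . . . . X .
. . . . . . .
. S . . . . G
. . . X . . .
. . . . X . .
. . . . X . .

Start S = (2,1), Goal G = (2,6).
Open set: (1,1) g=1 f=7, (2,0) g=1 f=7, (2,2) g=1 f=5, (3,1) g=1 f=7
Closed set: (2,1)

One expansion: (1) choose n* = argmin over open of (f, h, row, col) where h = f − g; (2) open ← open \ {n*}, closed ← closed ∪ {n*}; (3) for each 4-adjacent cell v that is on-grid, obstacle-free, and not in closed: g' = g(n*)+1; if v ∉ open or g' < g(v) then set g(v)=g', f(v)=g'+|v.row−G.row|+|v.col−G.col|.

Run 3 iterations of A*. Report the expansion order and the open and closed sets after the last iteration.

step 1: expand (2,2) (f=5, h=4) → closed; open now [(1,1) g=1 f=7, (1,2) g=2 f=7, (2,0) g=1 f=7, (2,3) g=2 f=5, (3,1) g=1 f=7, (3,2) g=2 f=7]
step 2: expand (2,3) (f=5, h=3) → closed; open now [(1,1) g=1 f=7, (1,2) g=2 f=7, (1,3) g=3 f=7, (2,0) g=1 f=7, (2,4) g=3 f=5, (3,1) g=1 f=7, (3,2) g=2 f=7]
step 3: expand (2,4) (f=5, h=2) → closed; open now [(1,1) g=1 f=7, (1,2) g=2 f=7, (1,3) g=3 f=7, (1,4) g=4 f=7, (2,0) g=1 f=7, (2,5) g=4 f=5, (3,1) g=1 f=7, (3,2) g=2 f=7, (3,4) g=4 f=7]

order=[(2,2) → (2,3) → (2,4)]; open=[(1,1) g=1 f=7, (1,2) g=2 f=7, (1,3) g=3 f=7, (1,4) g=4 f=7, (2,0) g=1 f=7, (2,5) g=4 f=5, (3,1) g=1 f=7, (3,2) g=2 f=7, (3,4) g=4 f=7]; closed=[(2,1), (2,2), (2,3), (2,4)]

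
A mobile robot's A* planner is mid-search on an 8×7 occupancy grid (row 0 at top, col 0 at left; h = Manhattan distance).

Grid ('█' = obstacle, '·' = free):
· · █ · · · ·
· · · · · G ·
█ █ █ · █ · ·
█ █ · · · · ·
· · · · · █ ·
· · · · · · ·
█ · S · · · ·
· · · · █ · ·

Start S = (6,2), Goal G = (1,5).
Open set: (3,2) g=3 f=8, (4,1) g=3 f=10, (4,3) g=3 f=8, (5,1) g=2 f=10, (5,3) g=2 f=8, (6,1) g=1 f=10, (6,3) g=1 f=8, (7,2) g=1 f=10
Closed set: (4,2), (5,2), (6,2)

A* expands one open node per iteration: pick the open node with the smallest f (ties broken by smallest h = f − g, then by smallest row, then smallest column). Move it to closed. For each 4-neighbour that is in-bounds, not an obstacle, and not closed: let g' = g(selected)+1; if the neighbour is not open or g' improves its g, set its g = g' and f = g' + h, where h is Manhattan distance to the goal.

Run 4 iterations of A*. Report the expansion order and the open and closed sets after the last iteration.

order=[(3,2) → (3,3) → (2,3) → (1,3)]; open=[(0,3) g=7 f=10, (1,2) g=7 f=10, (1,4) g=7 f=8, (3,4) g=5 f=8, (4,1) g=3 f=10, (4,3) g=3 f=8, (5,1) g=2 f=10, (5,3) g=2 f=8, (6,1) g=1 f=10, (6,3) g=1 f=8, (7,2) g=1 f=10]; closed=[(1,3), (2,3), (3,2), (3,3), (4,2), (5,2), (6,2)]

step 1: expand (3,2) (f=8, h=5) → closed; open now [(3,3) g=4 f=8, (4,1) g=3 f=10, (4,3) g=3 f=8, (5,1) g=2 f=10, (5,3) g=2 f=8, (6,1) g=1 f=10, (6,3) g=1 f=8, (7,2) g=1 f=10]
step 2: expand (3,3) (f=8, h=4) → closed; open now [(2,3) g=5 f=8, (3,4) g=5 f=8, (4,1) g=3 f=10, (4,3) g=3 f=8, (5,1) g=2 f=10, (5,3) g=2 f=8, (6,1) g=1 f=10, (6,3) g=1 f=8, (7,2) g=1 f=10]
step 3: expand (2,3) (f=8, h=3) → closed; open now [(1,3) g=6 f=8, (3,4) g=5 f=8, (4,1) g=3 f=10, (4,3) g=3 f=8, (5,1) g=2 f=10, (5,3) g=2 f=8, (6,1) g=1 f=10, (6,3) g=1 f=8, (7,2) g=1 f=10]
step 4: expand (1,3) (f=8, h=2) → closed; open now [(0,3) g=7 f=10, (1,2) g=7 f=10, (1,4) g=7 f=8, (3,4) g=5 f=8, (4,1) g=3 f=10, (4,3) g=3 f=8, (5,1) g=2 f=10, (5,3) g=2 f=8, (6,1) g=1 f=10, (6,3) g=1 f=8, (7,2) g=1 f=10]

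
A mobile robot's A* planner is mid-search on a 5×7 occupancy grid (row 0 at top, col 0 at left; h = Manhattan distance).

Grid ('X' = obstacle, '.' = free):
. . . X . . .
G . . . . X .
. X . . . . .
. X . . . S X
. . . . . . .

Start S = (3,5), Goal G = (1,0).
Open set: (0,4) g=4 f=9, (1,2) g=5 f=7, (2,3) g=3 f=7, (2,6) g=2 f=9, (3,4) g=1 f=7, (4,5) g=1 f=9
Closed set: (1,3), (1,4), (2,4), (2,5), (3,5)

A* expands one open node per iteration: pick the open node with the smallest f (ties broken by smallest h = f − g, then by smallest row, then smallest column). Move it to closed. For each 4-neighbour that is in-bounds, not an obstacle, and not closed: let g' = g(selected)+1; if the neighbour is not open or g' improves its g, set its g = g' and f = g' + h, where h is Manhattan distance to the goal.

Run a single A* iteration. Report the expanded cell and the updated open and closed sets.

step 1: expand (1,2) (f=7, h=2) → closed; open now [(0,2) g=6 f=9, (0,4) g=4 f=9, (1,1) g=6 f=7, (2,2) g=6 f=9, (2,3) g=3 f=7, (2,6) g=2 f=9, (3,4) g=1 f=7, (4,5) g=1 f=9]

expanded=(1,2); open=[(0,2) g=6 f=9, (0,4) g=4 f=9, (1,1) g=6 f=7, (2,2) g=6 f=9, (2,3) g=3 f=7, (2,6) g=2 f=9, (3,4) g=1 f=7, (4,5) g=1 f=9]; closed=[(1,2), (1,3), (1,4), (2,4), (2,5), (3,5)]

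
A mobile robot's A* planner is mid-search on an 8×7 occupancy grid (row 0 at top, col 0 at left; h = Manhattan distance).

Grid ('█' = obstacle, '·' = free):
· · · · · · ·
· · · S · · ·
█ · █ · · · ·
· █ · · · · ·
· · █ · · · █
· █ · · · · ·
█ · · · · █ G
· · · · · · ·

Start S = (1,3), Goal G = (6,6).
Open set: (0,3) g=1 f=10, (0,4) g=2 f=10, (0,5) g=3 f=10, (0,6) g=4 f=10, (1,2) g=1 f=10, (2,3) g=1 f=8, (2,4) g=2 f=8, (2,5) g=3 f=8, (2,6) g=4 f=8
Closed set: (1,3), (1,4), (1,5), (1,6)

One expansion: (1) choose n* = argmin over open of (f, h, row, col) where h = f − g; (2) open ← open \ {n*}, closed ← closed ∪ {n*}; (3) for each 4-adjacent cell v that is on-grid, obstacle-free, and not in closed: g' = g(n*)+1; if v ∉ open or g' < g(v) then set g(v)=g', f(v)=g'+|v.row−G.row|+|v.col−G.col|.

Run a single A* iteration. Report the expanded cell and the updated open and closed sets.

step 1: expand (2,6) (f=8, h=4) → closed; open now [(0,3) g=1 f=10, (0,4) g=2 f=10, (0,5) g=3 f=10, (0,6) g=4 f=10, (1,2) g=1 f=10, (2,3) g=1 f=8, (2,4) g=2 f=8, (2,5) g=3 f=8, (3,6) g=5 f=8]

expanded=(2,6); open=[(0,3) g=1 f=10, (0,4) g=2 f=10, (0,5) g=3 f=10, (0,6) g=4 f=10, (1,2) g=1 f=10, (2,3) g=1 f=8, (2,4) g=2 f=8, (2,5) g=3 f=8, (3,6) g=5 f=8]; closed=[(1,3), (1,4), (1,5), (1,6), (2,6)]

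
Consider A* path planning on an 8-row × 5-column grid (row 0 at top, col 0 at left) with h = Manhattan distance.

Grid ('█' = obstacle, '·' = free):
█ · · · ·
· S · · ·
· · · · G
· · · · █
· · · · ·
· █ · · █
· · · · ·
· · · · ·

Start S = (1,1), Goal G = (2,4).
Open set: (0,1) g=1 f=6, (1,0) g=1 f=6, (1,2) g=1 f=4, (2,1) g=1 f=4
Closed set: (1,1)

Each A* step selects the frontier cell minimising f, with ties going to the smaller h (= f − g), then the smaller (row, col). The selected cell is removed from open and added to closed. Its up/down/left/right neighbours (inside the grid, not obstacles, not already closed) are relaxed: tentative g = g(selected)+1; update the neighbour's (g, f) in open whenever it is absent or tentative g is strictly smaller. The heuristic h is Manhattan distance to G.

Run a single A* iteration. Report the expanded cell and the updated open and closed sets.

expanded=(1,2); open=[(0,1) g=1 f=6, (0,2) g=2 f=6, (1,0) g=1 f=6, (1,3) g=2 f=4, (2,1) g=1 f=4, (2,2) g=2 f=4]; closed=[(1,1), (1,2)]

step 1: expand (1,2) (f=4, h=3) → closed; open now [(0,1) g=1 f=6, (0,2) g=2 f=6, (1,0) g=1 f=6, (1,3) g=2 f=4, (2,1) g=1 f=4, (2,2) g=2 f=4]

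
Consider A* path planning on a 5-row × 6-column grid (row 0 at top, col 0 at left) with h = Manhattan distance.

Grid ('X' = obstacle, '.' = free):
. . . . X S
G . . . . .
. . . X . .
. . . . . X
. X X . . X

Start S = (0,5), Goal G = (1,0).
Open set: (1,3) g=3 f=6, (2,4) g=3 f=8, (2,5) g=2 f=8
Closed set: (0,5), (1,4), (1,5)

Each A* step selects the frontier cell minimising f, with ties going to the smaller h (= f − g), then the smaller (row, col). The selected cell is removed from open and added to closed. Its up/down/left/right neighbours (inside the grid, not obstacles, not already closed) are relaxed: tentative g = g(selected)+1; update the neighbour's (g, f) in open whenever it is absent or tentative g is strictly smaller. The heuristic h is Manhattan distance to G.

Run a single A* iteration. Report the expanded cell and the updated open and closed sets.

step 1: expand (1,3) (f=6, h=3) → closed; open now [(0,3) g=4 f=8, (1,2) g=4 f=6, (2,4) g=3 f=8, (2,5) g=2 f=8]

expanded=(1,3); open=[(0,3) g=4 f=8, (1,2) g=4 f=6, (2,4) g=3 f=8, (2,5) g=2 f=8]; closed=[(0,5), (1,3), (1,4), (1,5)]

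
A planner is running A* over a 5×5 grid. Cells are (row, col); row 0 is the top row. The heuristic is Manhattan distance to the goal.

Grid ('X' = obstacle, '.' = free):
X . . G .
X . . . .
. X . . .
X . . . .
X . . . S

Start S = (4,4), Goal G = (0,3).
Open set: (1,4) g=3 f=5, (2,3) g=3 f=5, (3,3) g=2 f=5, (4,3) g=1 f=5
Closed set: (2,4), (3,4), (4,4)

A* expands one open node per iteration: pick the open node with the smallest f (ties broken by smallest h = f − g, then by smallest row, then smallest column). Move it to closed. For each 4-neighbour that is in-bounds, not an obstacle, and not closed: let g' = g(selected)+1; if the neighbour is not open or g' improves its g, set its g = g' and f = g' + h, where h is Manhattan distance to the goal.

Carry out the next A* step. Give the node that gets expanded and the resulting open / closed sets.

expanded=(1,4); open=[(0,4) g=4 f=5, (1,3) g=4 f=5, (2,3) g=3 f=5, (3,3) g=2 f=5, (4,3) g=1 f=5]; closed=[(1,4), (2,4), (3,4), (4,4)]

step 1: expand (1,4) (f=5, h=2) → closed; open now [(0,4) g=4 f=5, (1,3) g=4 f=5, (2,3) g=3 f=5, (3,3) g=2 f=5, (4,3) g=1 f=5]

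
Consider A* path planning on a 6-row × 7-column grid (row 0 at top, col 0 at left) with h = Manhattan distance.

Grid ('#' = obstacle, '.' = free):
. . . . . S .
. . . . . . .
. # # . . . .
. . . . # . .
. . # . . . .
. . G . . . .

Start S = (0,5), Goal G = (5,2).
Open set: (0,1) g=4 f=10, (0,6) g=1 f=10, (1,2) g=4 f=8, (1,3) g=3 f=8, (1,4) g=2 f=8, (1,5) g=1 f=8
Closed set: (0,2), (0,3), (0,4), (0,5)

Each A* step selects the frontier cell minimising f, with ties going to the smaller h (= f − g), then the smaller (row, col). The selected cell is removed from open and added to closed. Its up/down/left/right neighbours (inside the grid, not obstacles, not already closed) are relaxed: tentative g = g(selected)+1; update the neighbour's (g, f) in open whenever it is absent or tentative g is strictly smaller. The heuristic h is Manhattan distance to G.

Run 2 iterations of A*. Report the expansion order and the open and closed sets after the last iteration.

order=[(1,2) → (1,3)]; open=[(0,1) g=4 f=10, (0,6) g=1 f=10, (1,1) g=5 f=10, (1,4) g=2 f=8, (1,5) g=1 f=8, (2,3) g=4 f=8]; closed=[(0,2), (0,3), (0,4), (0,5), (1,2), (1,3)]

step 1: expand (1,2) (f=8, h=4) → closed; open now [(0,1) g=4 f=10, (0,6) g=1 f=10, (1,1) g=5 f=10, (1,3) g=3 f=8, (1,4) g=2 f=8, (1,5) g=1 f=8]
step 2: expand (1,3) (f=8, h=5) → closed; open now [(0,1) g=4 f=10, (0,6) g=1 f=10, (1,1) g=5 f=10, (1,4) g=2 f=8, (1,5) g=1 f=8, (2,3) g=4 f=8]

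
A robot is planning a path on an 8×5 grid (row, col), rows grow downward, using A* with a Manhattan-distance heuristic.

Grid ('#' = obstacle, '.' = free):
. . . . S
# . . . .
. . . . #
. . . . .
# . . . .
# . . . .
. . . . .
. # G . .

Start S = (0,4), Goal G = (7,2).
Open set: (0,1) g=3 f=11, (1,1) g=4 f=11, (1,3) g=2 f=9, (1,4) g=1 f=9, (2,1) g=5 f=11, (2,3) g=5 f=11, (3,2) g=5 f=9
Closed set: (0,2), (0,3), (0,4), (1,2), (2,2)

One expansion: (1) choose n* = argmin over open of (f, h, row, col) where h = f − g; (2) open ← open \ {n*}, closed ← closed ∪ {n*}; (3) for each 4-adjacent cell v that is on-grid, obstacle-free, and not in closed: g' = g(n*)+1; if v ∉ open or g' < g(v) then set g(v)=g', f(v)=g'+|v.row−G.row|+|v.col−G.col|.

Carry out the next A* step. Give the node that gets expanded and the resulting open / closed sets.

expanded=(3,2); open=[(0,1) g=3 f=11, (1,1) g=4 f=11, (1,3) g=2 f=9, (1,4) g=1 f=9, (2,1) g=5 f=11, (2,3) g=5 f=11, (3,1) g=6 f=11, (3,3) g=6 f=11, (4,2) g=6 f=9]; closed=[(0,2), (0,3), (0,4), (1,2), (2,2), (3,2)]

step 1: expand (3,2) (f=9, h=4) → closed; open now [(0,1) g=3 f=11, (1,1) g=4 f=11, (1,3) g=2 f=9, (1,4) g=1 f=9, (2,1) g=5 f=11, (2,3) g=5 f=11, (3,1) g=6 f=11, (3,3) g=6 f=11, (4,2) g=6 f=9]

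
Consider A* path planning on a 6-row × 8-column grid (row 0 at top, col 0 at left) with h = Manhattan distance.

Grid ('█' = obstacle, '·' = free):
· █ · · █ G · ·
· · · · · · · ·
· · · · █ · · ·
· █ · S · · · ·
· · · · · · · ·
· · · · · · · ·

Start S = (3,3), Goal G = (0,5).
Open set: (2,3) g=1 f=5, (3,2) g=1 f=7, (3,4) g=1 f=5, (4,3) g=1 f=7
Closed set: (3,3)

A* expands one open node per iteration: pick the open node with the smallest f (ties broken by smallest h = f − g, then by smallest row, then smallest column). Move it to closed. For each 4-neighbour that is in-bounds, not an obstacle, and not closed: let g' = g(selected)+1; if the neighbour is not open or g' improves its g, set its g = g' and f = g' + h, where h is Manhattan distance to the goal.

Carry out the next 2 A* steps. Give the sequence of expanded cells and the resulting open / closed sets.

order=[(2,3) → (1,3)]; open=[(0,3) g=3 f=5, (1,2) g=3 f=7, (1,4) g=3 f=5, (2,2) g=2 f=7, (3,2) g=1 f=7, (3,4) g=1 f=5, (4,3) g=1 f=7]; closed=[(1,3), (2,3), (3,3)]

step 1: expand (2,3) (f=5, h=4) → closed; open now [(1,3) g=2 f=5, (2,2) g=2 f=7, (3,2) g=1 f=7, (3,4) g=1 f=5, (4,3) g=1 f=7]
step 2: expand (1,3) (f=5, h=3) → closed; open now [(0,3) g=3 f=5, (1,2) g=3 f=7, (1,4) g=3 f=5, (2,2) g=2 f=7, (3,2) g=1 f=7, (3,4) g=1 f=5, (4,3) g=1 f=7]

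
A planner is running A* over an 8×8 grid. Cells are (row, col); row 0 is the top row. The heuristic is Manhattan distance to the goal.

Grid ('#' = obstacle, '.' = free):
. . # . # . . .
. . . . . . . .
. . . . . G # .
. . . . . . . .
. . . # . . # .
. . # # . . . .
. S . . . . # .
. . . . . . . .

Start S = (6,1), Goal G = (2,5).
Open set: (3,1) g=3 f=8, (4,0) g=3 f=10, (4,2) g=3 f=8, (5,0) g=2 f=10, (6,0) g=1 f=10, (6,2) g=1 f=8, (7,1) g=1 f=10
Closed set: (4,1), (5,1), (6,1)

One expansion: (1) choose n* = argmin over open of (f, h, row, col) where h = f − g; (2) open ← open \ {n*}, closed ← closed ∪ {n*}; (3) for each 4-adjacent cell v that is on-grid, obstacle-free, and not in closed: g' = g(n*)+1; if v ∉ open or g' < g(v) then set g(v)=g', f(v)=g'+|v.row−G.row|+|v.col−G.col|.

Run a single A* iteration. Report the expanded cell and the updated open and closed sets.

expanded=(3,1); open=[(2,1) g=4 f=8, (3,0) g=4 f=10, (3,2) g=4 f=8, (4,0) g=3 f=10, (4,2) g=3 f=8, (5,0) g=2 f=10, (6,0) g=1 f=10, (6,2) g=1 f=8, (7,1) g=1 f=10]; closed=[(3,1), (4,1), (5,1), (6,1)]

step 1: expand (3,1) (f=8, h=5) → closed; open now [(2,1) g=4 f=8, (3,0) g=4 f=10, (3,2) g=4 f=8, (4,0) g=3 f=10, (4,2) g=3 f=8, (5,0) g=2 f=10, (6,0) g=1 f=10, (6,2) g=1 f=8, (7,1) g=1 f=10]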